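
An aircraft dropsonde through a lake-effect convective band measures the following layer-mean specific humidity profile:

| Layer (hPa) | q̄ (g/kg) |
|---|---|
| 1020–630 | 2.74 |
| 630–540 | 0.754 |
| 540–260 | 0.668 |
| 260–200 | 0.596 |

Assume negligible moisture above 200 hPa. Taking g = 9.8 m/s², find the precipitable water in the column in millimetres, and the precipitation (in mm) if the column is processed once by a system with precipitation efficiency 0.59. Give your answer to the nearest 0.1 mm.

PW ≈ 13.9 mm; precipitation ≈ 8.2 mm

Precipitable water is the column-integrated vapour mass per unit area: PW = (1/g) Σ q̄ Δp, with q in kg/kg and Δp in Pa (1 kg/m² of water = 1 mm).
Layer 1020–630 hPa: Δp = 390 hPa = 39000 Pa, q̄ = 0.00274 kg/kg → 0.00274 × 39000 / 9.8 = 10.90 mm
Layer 630–540 hPa: Δp = 90 hPa = 9000 Pa, q̄ = 0.000754 kg/kg → 0.000754 × 9000 / 9.8 = 0.69 mm
Layer 540–260 hPa: Δp = 280 hPa = 28000 Pa, q̄ = 0.000668 kg/kg → 0.000668 × 28000 / 9.8 = 1.91 mm
Layer 260–200 hPa: Δp = 60 hPa = 6000 Pa, q̄ = 0.000596 kg/kg → 0.000596 × 6000 / 9.8 = 0.36 mm
PW = 10.90 + 0.69 + 1.91 + 0.36 = 13.86 ≈ 13.9 mm.
Precipitation = ε × PW = 0.59 × 13.9 = 8.2 mm.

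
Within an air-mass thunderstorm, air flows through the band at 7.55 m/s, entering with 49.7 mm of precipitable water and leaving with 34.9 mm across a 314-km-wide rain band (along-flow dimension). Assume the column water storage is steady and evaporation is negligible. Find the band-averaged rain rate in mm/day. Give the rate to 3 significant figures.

Column moisture flux per unit crosswind length is F = V × PW.
Inflow: F_in = 7.55 × 49.7 = 375.235 mm·m/s
Outflow: F_out = 7.55 × 34.9 = 263.495 mm·m/s
Steady-state rate R = (F_in − F_out)/L = (375.235 − 263.495) / 314000 m = 3.559e-04 mm/s.
R = 3.559e-04 × 3600 × 24 = 30.7 mm/day.

R ≈ 30.7 mm/day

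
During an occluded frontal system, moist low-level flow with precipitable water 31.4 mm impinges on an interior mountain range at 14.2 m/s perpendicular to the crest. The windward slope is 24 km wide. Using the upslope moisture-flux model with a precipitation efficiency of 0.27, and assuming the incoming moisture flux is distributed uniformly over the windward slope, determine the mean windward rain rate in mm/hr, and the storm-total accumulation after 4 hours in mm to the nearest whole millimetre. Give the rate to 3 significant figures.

Incoming column moisture flux per unit ridge length: F = V × PW = 14.2 × 31.4 = 445.88 mm·m/s.
Spread over the 24 km slope with efficiency ε = 0.27: R = ε·F/W = 0.27 × 445.88 / 24000 m = 5.016e-03 mm/s.
R = 5.016e-03 × 3600 = 18.1 mm/hr.
Over 4 h: total = 18.1 × 4 = 72.4 ≈ 72 mm.

R ≈ 18.1 mm/hr; total ≈ 72 mm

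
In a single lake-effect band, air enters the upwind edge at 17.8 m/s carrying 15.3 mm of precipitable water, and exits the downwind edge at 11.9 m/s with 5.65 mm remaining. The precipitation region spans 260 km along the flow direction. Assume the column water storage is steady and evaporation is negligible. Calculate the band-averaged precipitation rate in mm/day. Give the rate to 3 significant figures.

R ≈ 68.2 mm/day

Column moisture flux per unit crosswind length is F = V × PW.
Inflow: F_in = 17.8 × 15.3 = 272.34 mm·m/s
Outflow: F_out = 11.9 × 5.65 = 67.235 mm·m/s
Steady-state rate R = (F_in − F_out)/L = (272.34 − 67.235) / 260000 m = 7.889e-04 mm/s.
R = 7.889e-04 × 3600 × 24 = 68.2 mm/day.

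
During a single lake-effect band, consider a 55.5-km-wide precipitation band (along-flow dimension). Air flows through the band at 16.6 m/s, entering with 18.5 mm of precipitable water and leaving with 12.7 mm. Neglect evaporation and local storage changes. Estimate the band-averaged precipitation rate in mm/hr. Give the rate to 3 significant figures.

R ≈ 6.25 mm/hr

Column moisture flux per unit crosswind length is F = V × PW.
Inflow: F_in = 16.6 × 18.5 = 307.1 mm·m/s
Outflow: F_out = 16.6 × 12.7 = 210.82 mm·m/s
Steady-state rate R = (F_in − F_out)/L = (307.1 − 210.82) / 55500 m = 1.735e-03 mm/s.
R = 1.735e-03 × 3600 = 6.25 mm/hr.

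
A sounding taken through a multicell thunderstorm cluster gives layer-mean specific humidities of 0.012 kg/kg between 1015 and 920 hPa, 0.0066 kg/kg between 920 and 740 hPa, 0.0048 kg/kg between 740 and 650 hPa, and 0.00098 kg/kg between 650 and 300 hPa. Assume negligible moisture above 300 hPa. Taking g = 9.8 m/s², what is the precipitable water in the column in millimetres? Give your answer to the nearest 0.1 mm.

PW ≈ 31.7 mm

Precipitable water is the column-integrated vapour mass per unit area: PW = (1/g) Σ q̄ Δp, with q in kg/kg and Δp in Pa (1 kg/m² of water = 1 mm).
Layer 1015–920 hPa: Δp = 95 hPa = 9500 Pa, q̄ = 0.012 kg/kg → 0.012 × 9500 / 9.8 = 11.63 mm
Layer 920–740 hPa: Δp = 180 hPa = 18000 Pa, q̄ = 0.0066 kg/kg → 0.0066 × 18000 / 9.8 = 12.12 mm
Layer 740–650 hPa: Δp = 90 hPa = 9000 Pa, q̄ = 0.0048 kg/kg → 0.0048 × 9000 / 9.8 = 4.41 mm
Layer 650–300 hPa: Δp = 350 hPa = 35000 Pa, q̄ = 0.00098 kg/kg → 0.00098 × 35000 / 9.8 = 3.50 mm
PW = 11.63 + 12.12 + 4.41 + 3.50 = 31.66 ≈ 31.7 mm.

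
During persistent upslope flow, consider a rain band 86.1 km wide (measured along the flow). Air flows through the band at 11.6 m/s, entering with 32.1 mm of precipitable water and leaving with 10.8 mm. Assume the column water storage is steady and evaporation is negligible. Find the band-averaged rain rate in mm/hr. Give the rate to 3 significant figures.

Column moisture flux per unit crosswind length is F = V × PW.
Inflow: F_in = 11.6 × 32.1 = 372.36 mm·m/s
Outflow: F_out = 11.6 × 10.8 = 125.28 mm·m/s
Steady-state rate R = (F_in − F_out)/L = (372.36 − 125.28) / 86100 m = 2.870e-03 mm/s.
R = 2.870e-03 × 3600 = 10.3 mm/hr.

R ≈ 10.3 mm/hr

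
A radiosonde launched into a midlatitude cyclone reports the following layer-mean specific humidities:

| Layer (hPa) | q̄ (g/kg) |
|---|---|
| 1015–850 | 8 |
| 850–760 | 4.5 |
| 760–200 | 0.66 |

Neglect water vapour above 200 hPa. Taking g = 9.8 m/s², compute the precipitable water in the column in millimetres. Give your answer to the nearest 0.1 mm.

PW ≈ 21.4 mm

Precipitable water is the column-integrated vapour mass per unit area: PW = (1/g) Σ q̄ Δp, with q in kg/kg and Δp in Pa (1 kg/m² of water = 1 mm).
Layer 1015–850 hPa: Δp = 165 hPa = 16500 Pa, q̄ = 0.008 kg/kg → 0.008 × 16500 / 9.8 = 13.47 mm
Layer 850–760 hPa: Δp = 90 hPa = 9000 Pa, q̄ = 0.0045 kg/kg → 0.0045 × 9000 / 9.8 = 4.13 mm
Layer 760–200 hPa: Δp = 560 hPa = 56000 Pa, q̄ = 0.00066 kg/kg → 0.00066 × 56000 / 9.8 = 3.77 mm
PW = 13.47 + 4.13 + 3.77 = 21.37 ≈ 21.4 mm.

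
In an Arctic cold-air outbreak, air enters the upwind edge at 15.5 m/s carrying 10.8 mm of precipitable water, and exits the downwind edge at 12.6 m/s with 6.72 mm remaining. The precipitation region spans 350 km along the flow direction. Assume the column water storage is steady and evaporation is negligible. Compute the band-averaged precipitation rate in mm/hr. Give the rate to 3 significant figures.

Column moisture flux per unit crosswind length is F = V × PW.
Inflow: F_in = 15.5 × 10.8 = 167.4 mm·m/s
Outflow: F_out = 12.6 × 6.72 = 84.672 mm·m/s
Steady-state rate R = (F_in − F_out)/L = (167.4 − 84.672) / 350000 m = 2.364e-04 mm/s.
R = 2.364e-04 × 3600 = 0.851 mm/hr.

R ≈ 0.851 mm/hr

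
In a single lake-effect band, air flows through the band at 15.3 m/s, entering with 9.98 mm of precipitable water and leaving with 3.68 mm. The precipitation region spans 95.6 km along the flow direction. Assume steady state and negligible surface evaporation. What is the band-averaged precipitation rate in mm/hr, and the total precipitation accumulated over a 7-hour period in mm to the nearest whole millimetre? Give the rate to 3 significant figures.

Column moisture flux per unit crosswind length is F = V × PW.
Inflow: F_in = 15.3 × 9.98 = 152.694 mm·m/s
Outflow: F_out = 15.3 × 3.68 = 56.304 mm·m/s
Steady-state rate R = (F_in − F_out)/L = (152.694 − 56.304) / 95600 m = 1.008e-03 mm/s.
R = 1.008e-03 × 3600 = 3.63 mm/hr.
Over 7 h: total = 3.63 × 7 = 25.41 ≈ 25 mm.

R ≈ 3.63 mm/hr; total ≈ 25 mm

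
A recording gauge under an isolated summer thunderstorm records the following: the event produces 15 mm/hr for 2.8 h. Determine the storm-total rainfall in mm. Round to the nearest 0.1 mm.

total ≈ 42.0 mm

Total = Σ Rᵢ Δtᵢ = 15 × 2.8
      = 42 = 42.0 mm.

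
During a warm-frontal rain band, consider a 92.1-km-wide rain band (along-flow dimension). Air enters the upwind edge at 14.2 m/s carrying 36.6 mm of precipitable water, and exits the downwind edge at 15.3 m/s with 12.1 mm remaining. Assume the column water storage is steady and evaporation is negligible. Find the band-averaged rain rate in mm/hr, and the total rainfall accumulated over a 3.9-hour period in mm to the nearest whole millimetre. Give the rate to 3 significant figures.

Column moisture flux per unit crosswind length is F = V × PW.
Inflow: F_in = 14.2 × 36.6 = 519.72 mm·m/s
Outflow: F_out = 15.3 × 12.1 = 185.13 mm·m/s
Steady-state rate R = (F_in − F_out)/L = (519.72 − 185.13) / 92100 m = 3.633e-03 mm/s.
R = 3.633e-03 × 3600 = 13.1 mm/hr.
Over 3.9 h: total = 13.1 × 3.9 = 51.09 ≈ 51 mm.

R ≈ 13.1 mm/hr; total ≈ 51 mm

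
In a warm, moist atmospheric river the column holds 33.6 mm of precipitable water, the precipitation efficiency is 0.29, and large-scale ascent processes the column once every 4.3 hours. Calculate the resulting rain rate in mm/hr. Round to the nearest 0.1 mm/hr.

Each overturning extracts ε × PW = 0.29 × 33.6 = 9.744 mm.
Rate = ε·PW / τ = 9.744 / 4.3 h = 2.3 mm/hr.

R ≈ 2.3 mm/hr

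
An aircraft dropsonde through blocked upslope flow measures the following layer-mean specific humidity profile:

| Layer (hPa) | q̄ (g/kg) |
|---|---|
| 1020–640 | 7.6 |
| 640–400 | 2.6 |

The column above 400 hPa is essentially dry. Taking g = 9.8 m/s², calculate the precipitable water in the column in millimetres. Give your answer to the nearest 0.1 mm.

PW ≈ 35.8 mm

Precipitable water is the column-integrated vapour mass per unit area: PW = (1/g) Σ q̄ Δp, with q in kg/kg and Δp in Pa (1 kg/m² of water = 1 mm).
Layer 1020–640 hPa: Δp = 380 hPa = 38000 Pa, q̄ = 0.0076 kg/kg → 0.0076 × 38000 / 9.8 = 29.47 mm
Layer 640–400 hPa: Δp = 240 hPa = 24000 Pa, q̄ = 0.0026 kg/kg → 0.0026 × 24000 / 9.8 = 6.37 mm
PW = 29.47 + 6.37 = 35.84 ≈ 35.8 mm.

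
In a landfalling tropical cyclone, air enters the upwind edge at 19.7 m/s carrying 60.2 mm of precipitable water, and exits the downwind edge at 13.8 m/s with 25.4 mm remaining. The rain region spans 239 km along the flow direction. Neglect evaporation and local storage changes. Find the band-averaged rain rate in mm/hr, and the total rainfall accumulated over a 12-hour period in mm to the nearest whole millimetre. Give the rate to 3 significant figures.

Column moisture flux per unit crosswind length is F = V × PW.
Inflow: F_in = 19.7 × 60.2 = 1185.94 mm·m/s
Outflow: F_out = 13.8 × 25.4 = 350.52 mm·m/s
Steady-state rate R = (F_in − F_out)/L = (1185.94 − 350.52) / 239000 m = 3.495e-03 mm/s.
R = 3.495e-03 × 3600 = 12.6 mm/hr.
Over 12 h: total = 12.6 × 12 = 151.2 ≈ 151 mm.

R ≈ 12.6 mm/hr; total ≈ 151 mm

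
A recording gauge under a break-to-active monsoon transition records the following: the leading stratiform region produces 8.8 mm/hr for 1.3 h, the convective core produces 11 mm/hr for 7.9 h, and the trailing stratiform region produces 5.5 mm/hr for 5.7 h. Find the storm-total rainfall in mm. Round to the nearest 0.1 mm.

total ≈ 129.7 mm

Total = Σ Rᵢ Δtᵢ = 8.8 × 1.3 + 11 × 7.9 + 5.5 × 5.7
      = 11.44 + 86.9 + 31.35 = 129.7 mm.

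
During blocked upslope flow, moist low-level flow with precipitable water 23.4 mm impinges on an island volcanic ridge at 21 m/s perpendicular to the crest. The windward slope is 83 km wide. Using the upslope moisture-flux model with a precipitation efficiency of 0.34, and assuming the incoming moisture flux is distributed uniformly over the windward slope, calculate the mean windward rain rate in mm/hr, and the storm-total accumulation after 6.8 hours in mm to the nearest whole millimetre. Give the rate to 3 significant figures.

Incoming column moisture flux per unit ridge length: F = V × PW = 21 × 23.4 = 491.4 mm·m/s.
Spread over the 83 km slope with efficiency ε = 0.34: R = ε·F/W = 0.34 × 491.4 / 83000 m = 2.013e-03 mm/s.
R = 2.013e-03 × 3600 = 7.25 mm/hr.
Over 6.8 h: total = 7.25 × 6.8 = 49.3 ≈ 49 mm.

R ≈ 7.25 mm/hr; total ≈ 49 mm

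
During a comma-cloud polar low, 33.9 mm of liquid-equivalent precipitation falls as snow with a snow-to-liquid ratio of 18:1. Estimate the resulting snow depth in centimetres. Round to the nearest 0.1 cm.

snow depth ≈ 61.0 cm

Snow depth = liquid × ratio = 33.9 mm × 18 = 610.2 mm = 61.0 cm.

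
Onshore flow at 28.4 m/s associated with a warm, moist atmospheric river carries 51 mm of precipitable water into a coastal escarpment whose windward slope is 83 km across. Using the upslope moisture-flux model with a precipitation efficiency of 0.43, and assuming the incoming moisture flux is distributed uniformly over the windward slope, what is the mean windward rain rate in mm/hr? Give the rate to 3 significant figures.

Incoming column moisture flux per unit ridge length: F = V × PW = 28.4 × 51 = 1448.4 mm·m/s.
Spread over the 83 km slope with efficiency ε = 0.43: R = ε·F/W = 0.43 × 1448.4 / 83000 m = 7.504e-03 mm/s.
R = 7.504e-03 × 3600 = 27.0 mm/hr.

R ≈ 27.0 mm/hr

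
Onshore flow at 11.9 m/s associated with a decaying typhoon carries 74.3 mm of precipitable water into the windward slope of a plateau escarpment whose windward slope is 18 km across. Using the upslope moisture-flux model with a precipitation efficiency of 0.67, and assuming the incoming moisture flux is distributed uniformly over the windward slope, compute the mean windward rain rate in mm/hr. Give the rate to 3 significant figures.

Incoming column moisture flux per unit ridge length: F = V × PW = 11.9 × 74.3 = 884.17 mm·m/s.
Spread over the 18 km slope with efficiency ε = 0.67: R = ε·F/W = 0.67 × 884.17 / 18000 m = 3.291e-02 mm/s.
R = 3.291e-02 × 3600 = 118 mm/hr.

R ≈ 118 mm/hr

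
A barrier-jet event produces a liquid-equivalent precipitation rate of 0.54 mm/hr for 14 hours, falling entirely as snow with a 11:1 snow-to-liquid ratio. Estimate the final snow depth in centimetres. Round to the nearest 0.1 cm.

Liquid-equivalent depth = 0.54 × 14 = 7.56 mm.
Snow depth = 7.56 mm × 11 = 83.16 mm = 8.3 cm.

snow depth ≈ 8.3 cm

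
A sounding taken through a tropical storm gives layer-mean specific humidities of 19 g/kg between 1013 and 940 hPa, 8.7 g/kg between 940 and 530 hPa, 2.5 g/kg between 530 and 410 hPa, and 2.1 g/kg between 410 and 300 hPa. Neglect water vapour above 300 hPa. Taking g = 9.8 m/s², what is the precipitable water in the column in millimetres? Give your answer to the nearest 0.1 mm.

PW ≈ 56.0 mm

Precipitable water is the column-integrated vapour mass per unit area: PW = (1/g) Σ q̄ Δp, with q in kg/kg and Δp in Pa (1 kg/m² of water = 1 mm).
Layer 1013–940 hPa: Δp = 73 hPa = 7300 Pa, q̄ = 0.019 kg/kg → 0.019 × 7300 / 9.8 = 14.15 mm
Layer 940–530 hPa: Δp = 410 hPa = 41000 Pa, q̄ = 0.0087 kg/kg → 0.0087 × 41000 / 9.8 = 36.40 mm
Layer 530–410 hPa: Δp = 120 hPa = 12000 Pa, q̄ = 0.0025 kg/kg → 0.0025 × 12000 / 9.8 = 3.06 mm
Layer 410–300 hPa: Δp = 110 hPa = 11000 Pa, q̄ = 0.0021 kg/kg → 0.0021 × 11000 / 9.8 = 2.36 mm
PW = 14.15 + 36.40 + 3.06 + 2.36 = 55.97 ≈ 56.0 mm.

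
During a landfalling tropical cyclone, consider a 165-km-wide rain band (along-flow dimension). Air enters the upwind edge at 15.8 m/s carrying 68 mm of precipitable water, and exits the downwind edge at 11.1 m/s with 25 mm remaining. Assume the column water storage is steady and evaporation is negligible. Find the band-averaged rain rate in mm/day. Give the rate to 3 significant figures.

R ≈ 417 mm/day

Column moisture flux per unit crosswind length is F = V × PW.
Inflow: F_in = 15.8 × 68 = 1074.4 mm·m/s
Outflow: F_out = 11.1 × 25 = 277.5 mm·m/s
Steady-state rate R = (F_in − F_out)/L = (1074.4 − 277.5) / 165000 m = 4.830e-03 mm/s.
R = 4.830e-03 × 3600 × 24 = 417 mm/day.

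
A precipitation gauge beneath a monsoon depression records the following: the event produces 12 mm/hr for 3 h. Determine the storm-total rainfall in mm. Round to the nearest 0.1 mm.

Total = Σ Rᵢ Δtᵢ = 12 × 3
      = 36 = 36.0 mm.

total ≈ 36.0 mm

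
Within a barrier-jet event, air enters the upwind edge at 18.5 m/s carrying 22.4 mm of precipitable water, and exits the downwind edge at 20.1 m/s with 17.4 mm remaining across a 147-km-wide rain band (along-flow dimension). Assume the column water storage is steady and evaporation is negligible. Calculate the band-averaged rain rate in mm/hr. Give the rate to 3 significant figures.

R ≈ 1.58 mm/hr

Column moisture flux per unit crosswind length is F = V × PW.
Inflow: F_in = 18.5 × 22.4 = 414.4 mm·m/s
Outflow: F_out = 20.1 × 17.4 = 349.74 mm·m/s
Steady-state rate R = (F_in − F_out)/L = (414.4 − 349.74) / 147000 m = 4.399e-04 mm/s.
R = 4.399e-04 × 3600 = 1.58 mm/hr.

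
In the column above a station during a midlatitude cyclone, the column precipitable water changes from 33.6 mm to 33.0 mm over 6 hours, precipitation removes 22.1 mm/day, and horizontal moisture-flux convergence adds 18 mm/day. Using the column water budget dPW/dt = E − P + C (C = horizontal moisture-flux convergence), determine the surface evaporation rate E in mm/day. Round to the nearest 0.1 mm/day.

dPW/dt = (33.0 − 33.6) mm / (6/24 day) = -2.400 mm/day.
E = dPW/dt + P − C = (-2.400) + 22.1 − (18) = 1.7 mm/day.

E ≈ 1.7 mm/day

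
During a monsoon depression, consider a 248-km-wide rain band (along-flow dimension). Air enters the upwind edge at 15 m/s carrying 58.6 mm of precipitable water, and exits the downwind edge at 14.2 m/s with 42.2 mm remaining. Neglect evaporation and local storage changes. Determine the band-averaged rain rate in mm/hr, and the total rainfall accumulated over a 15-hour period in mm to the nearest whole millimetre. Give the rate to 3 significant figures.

R ≈ 4.06 mm/hr; total ≈ 61 mm

Column moisture flux per unit crosswind length is F = V × PW.
Inflow: F_in = 15 × 58.6 = 879 mm·m/s
Outflow: F_out = 14.2 × 42.2 = 599.24 mm·m/s
Steady-state rate R = (F_in − F_out)/L = (879 − 599.24) / 248000 m = 1.128e-03 mm/s.
R = 1.128e-03 × 3600 = 4.06 mm/hr.
Over 15 h: total = 4.06 × 15 = 60.9 ≈ 61 mm.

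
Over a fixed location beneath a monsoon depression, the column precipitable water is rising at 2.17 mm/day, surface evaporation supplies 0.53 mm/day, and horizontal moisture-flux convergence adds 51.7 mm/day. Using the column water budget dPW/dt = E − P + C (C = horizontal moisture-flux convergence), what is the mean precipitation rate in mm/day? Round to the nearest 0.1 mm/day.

dPW/dt = +2.17 mm/day.
P = E + C − dPW/dt = 0.53 + (51.7) − (+2.17) = 50.1 mm/day.

P ≈ 50.1 mm/day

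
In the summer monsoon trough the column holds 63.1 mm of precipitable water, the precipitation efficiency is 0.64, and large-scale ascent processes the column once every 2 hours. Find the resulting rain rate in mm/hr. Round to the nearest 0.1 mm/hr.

Each overturning extracts ε × PW = 0.64 × 63.1 = 40.384 mm.
Rate = ε·PW / τ = 40.384 / 2 h = 20.2 mm/hr.

R ≈ 20.2 mm/hr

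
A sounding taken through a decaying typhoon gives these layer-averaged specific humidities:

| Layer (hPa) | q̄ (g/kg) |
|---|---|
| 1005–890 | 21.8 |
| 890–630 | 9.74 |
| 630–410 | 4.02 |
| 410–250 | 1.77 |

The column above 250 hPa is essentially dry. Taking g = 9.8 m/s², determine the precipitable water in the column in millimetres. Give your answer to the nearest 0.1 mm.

Precipitable water is the column-integrated vapour mass per unit area: PW = (1/g) Σ q̄ Δp, with q in kg/kg and Δp in Pa (1 kg/m² of water = 1 mm).
Layer 1005–890 hPa: Δp = 115 hPa = 11500 Pa, q̄ = 0.0218 kg/kg → 0.0218 × 11500 / 9.8 = 25.58 mm
Layer 890–630 hPa: Δp = 260 hPa = 26000 Pa, q̄ = 0.00974 kg/kg → 0.00974 × 26000 / 9.8 = 25.84 mm
Layer 630–410 hPa: Δp = 220 hPa = 22000 Pa, q̄ = 0.00402 kg/kg → 0.00402 × 22000 / 9.8 = 9.02 mm
Layer 410–250 hPa: Δp = 160 hPa = 16000 Pa, q̄ = 0.00177 kg/kg → 0.00177 × 16000 / 9.8 = 2.89 mm
PW = 25.58 + 25.84 + 9.02 + 2.89 = 63.33 ≈ 63.3 mm.

PW ≈ 63.3 mm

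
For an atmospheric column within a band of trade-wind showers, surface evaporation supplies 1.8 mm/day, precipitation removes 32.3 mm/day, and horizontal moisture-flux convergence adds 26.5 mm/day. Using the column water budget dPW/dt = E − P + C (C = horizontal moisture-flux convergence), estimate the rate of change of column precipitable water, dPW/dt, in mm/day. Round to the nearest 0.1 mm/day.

dPW/dt ≈ -4.0 mm/day

dPW/dt = E − P + C = 1.8 − 32.3 + (26.5) = -4.0 mm/day.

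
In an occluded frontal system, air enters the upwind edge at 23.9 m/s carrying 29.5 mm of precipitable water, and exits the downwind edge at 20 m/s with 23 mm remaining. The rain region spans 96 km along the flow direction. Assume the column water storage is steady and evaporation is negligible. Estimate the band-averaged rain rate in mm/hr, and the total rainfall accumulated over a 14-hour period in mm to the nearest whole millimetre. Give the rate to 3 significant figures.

Column moisture flux per unit crosswind length is F = V × PW.
Inflow: F_in = 23.9 × 29.5 = 705.05 mm·m/s
Outflow: F_out = 20 × 23 = 460 mm·m/s
Steady-state rate R = (F_in − F_out)/L = (705.05 − 460) / 96000 m = 2.553e-03 mm/s.
R = 2.553e-03 × 3600 = 9.19 mm/hr.
Over 14 h: total = 9.19 × 14 = 128.66 ≈ 129 mm.

R ≈ 9.19 mm/hr; total ≈ 129 mm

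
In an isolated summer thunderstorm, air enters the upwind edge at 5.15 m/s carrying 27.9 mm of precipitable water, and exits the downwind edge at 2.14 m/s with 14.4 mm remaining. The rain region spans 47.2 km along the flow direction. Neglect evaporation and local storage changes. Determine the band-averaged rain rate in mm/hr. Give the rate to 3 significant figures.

Column moisture flux per unit crosswind length is F = V × PW.
Inflow: F_in = 5.15 × 27.9 = 143.685 mm·m/s
Outflow: F_out = 2.14 × 14.4 = 30.816 mm·m/s
Steady-state rate R = (F_in − F_out)/L = (143.685 − 30.816) / 47200 m = 2.391e-03 mm/s.
R = 2.391e-03 × 3600 = 8.61 mm/hr.

R ≈ 8.61 mm/hr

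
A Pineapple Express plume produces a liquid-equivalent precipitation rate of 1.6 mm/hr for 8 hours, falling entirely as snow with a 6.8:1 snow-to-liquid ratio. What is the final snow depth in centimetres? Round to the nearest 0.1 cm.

Liquid-equivalent depth = 1.6 × 8 = 12.8 mm.
Snow depth = 12.8 mm × 6.8 = 87.04 mm = 8.7 cm.

snow depth ≈ 8.7 cm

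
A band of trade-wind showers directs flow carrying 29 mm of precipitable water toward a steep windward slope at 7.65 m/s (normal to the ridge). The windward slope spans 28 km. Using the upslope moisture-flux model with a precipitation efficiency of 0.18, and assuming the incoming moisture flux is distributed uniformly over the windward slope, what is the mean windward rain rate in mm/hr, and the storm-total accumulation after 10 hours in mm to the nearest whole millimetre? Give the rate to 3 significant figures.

R ≈ 5.13 mm/hr; total ≈ 51 mm

Incoming column moisture flux per unit ridge length: F = V × PW = 7.65 × 29 = 221.85 mm·m/s.
Spread over the 28 km slope with efficiency ε = 0.18: R = ε·F/W = 0.18 × 221.85 / 28000 m = 1.426e-03 mm/s.
R = 1.426e-03 × 3600 = 5.13 mm/hr.
Over 10 h: total = 5.13 × 10 = 51.3 ≈ 51 mm.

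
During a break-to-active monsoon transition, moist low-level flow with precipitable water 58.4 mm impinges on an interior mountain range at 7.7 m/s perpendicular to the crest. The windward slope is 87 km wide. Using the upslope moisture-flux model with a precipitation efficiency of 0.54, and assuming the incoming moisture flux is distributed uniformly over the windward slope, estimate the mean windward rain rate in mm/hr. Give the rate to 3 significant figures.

Incoming column moisture flux per unit ridge length: F = V × PW = 7.7 × 58.4 = 449.68 mm·m/s.
Spread over the 87 km slope with efficiency ε = 0.54: R = ε·F/W = 0.54 × 449.68 / 87000 m = 2.791e-03 mm/s.
R = 2.791e-03 × 3600 = 10.0 mm/hr.

R ≈ 10.0 mm/hr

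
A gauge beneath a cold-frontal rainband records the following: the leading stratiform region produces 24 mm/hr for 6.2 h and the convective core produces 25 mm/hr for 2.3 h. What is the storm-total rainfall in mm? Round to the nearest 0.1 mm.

total ≈ 206.3 mm

Total = Σ Rᵢ Δtᵢ = 24 × 6.2 + 25 × 2.3
      = 148.8 + 57.5 = 206.3 mm.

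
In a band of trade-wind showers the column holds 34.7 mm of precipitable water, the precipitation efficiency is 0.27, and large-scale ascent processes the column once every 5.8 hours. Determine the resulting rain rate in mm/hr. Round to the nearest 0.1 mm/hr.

Each overturning extracts ε × PW = 0.27 × 34.7 = 9.369 mm.
Rate = ε·PW / τ = 9.369 / 5.8 h = 1.6 mm/hr.

R ≈ 1.6 mm/hr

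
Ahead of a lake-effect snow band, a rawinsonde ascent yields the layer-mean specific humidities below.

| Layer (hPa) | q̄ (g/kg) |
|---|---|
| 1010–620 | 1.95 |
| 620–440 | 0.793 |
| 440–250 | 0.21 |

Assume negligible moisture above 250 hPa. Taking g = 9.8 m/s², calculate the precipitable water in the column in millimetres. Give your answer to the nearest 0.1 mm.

Precipitable water is the column-integrated vapour mass per unit area: PW = (1/g) Σ q̄ Δp, with q in kg/kg and Δp in Pa (1 kg/m² of water = 1 mm).
Layer 1010–620 hPa: Δp = 390 hPa = 39000 Pa, q̄ = 0.00195 kg/kg → 0.00195 × 39000 / 9.8 = 7.76 mm
Layer 620–440 hPa: Δp = 180 hPa = 18000 Pa, q̄ = 0.000793 kg/kg → 0.000793 × 18000 / 9.8 = 1.46 mm
Layer 440–250 hPa: Δp = 190 hPa = 19000 Pa, q̄ = 0.00021 kg/kg → 0.00021 × 19000 / 9.8 = 0.41 mm
PW = 7.76 + 1.46 + 0.41 = 9.63 ≈ 9.6 mm.

PW ≈ 9.6 mm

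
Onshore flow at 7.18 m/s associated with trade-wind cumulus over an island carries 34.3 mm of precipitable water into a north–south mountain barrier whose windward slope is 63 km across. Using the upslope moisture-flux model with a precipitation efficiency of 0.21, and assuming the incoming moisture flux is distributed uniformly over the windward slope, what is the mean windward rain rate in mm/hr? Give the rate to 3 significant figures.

Incoming column moisture flux per unit ridge length: F = V × PW = 7.18 × 34.3 = 246.274 mm·m/s.
Spread over the 63 km slope with efficiency ε = 0.21: R = ε·F/W = 0.21 × 246.274 / 63000 m = 8.209e-04 mm/s.
R = 8.209e-04 × 3600 = 2.96 mm/hr.

R ≈ 2.96 mm/hr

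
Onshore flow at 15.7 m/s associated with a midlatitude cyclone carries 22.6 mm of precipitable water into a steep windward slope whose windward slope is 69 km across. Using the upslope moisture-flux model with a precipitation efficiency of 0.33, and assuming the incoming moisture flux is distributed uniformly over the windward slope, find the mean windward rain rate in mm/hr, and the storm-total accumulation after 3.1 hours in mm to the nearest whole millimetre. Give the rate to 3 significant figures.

Incoming column moisture flux per unit ridge length: F = V × PW = 15.7 × 22.6 = 354.82 mm·m/s.
Spread over the 69 km slope with efficiency ε = 0.33: R = ε·F/W = 0.33 × 354.82 / 69000 m = 1.697e-03 mm/s.
R = 1.697e-03 × 3600 = 6.11 mm/hr.
Over 3.1 h: total = 6.11 × 3.1 = 18.941 ≈ 19 mm.

R ≈ 6.11 mm/hr; total ≈ 19 mm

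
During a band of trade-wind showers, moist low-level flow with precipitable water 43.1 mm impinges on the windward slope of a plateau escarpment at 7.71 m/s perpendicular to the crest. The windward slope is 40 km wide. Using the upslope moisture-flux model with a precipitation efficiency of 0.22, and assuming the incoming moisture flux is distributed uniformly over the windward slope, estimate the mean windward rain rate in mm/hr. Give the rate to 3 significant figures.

R ≈ 6.58 mm/hr

Incoming column moisture flux per unit ridge length: F = V × PW = 7.71 × 43.1 = 332.301 mm·m/s.
Spread over the 40 km slope with efficiency ε = 0.22: R = ε·F/W = 0.22 × 332.301 / 40000 m = 1.828e-03 mm/s.
R = 1.828e-03 × 3600 = 6.58 mm/hr.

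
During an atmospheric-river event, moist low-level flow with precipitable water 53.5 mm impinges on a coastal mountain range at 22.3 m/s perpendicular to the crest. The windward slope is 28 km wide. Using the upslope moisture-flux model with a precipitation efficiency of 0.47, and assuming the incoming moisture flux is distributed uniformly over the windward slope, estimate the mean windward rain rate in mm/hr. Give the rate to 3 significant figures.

Incoming column moisture flux per unit ridge length: F = V × PW = 22.3 × 53.5 = 1193.05 mm·m/s.
Spread over the 28 km slope with efficiency ε = 0.47: R = ε·F/W = 0.47 × 1193.05 / 28000 m = 2.003e-02 mm/s.
R = 2.003e-02 × 3600 = 72.1 mm/hr.

R ≈ 72.1 mm/hr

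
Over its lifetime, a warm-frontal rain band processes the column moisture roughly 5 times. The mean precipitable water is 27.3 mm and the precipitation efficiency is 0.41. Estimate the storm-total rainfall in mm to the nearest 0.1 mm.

rainfall ≈ 56.0 mm

Each cycle deposits ε × PW = 0.41 × 27.3 = 11.193 mm.
Over 5 cycles: 5 × 11.193 = 56.0 mm.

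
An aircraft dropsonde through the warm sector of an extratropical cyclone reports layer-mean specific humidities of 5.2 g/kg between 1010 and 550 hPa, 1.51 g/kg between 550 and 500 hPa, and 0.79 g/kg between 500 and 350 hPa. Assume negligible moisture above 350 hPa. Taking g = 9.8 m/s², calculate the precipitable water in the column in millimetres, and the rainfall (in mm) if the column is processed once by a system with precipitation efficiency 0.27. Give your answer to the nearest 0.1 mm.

PW ≈ 26.4 mm; rainfall ≈ 7.1 mm

Precipitable water is the column-integrated vapour mass per unit area: PW = (1/g) Σ q̄ Δp, with q in kg/kg and Δp in Pa (1 kg/m² of water = 1 mm).
Layer 1010–550 hPa: Δp = 460 hPa = 46000 Pa, q̄ = 0.0052 kg/kg → 0.0052 × 46000 / 9.8 = 24.41 mm
Layer 550–500 hPa: Δp = 50 hPa = 5000 Pa, q̄ = 0.00151 kg/kg → 0.00151 × 5000 / 9.8 = 0.77 mm
Layer 500–350 hPa: Δp = 150 hPa = 15000 Pa, q̄ = 0.00079 kg/kg → 0.00079 × 15000 / 9.8 = 1.21 mm
PW = 24.41 + 0.77 + 1.21 = 26.39 ≈ 26.4 mm.
Rainfall = ε × PW = 0.27 × 26.4 = 7.1 mm.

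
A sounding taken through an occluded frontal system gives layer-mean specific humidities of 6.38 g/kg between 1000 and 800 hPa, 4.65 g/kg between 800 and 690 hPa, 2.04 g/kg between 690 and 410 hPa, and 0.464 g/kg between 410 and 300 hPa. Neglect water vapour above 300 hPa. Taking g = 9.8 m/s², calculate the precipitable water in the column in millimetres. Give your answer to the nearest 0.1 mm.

PW ≈ 24.6 mm

Precipitable water is the column-integrated vapour mass per unit area: PW = (1/g) Σ q̄ Δp, with q in kg/kg and Δp in Pa (1 kg/m² of water = 1 mm).
Layer 1000–800 hPa: Δp = 200 hPa = 20000 Pa, q̄ = 0.00638 kg/kg → 0.00638 × 20000 / 9.8 = 13.02 mm
Layer 800–690 hPa: Δp = 110 hPa = 11000 Pa, q̄ = 0.00465 kg/kg → 0.00465 × 11000 / 9.8 = 5.22 mm
Layer 690–410 hPa: Δp = 280 hPa = 28000 Pa, q̄ = 0.00204 kg/kg → 0.00204 × 28000 / 9.8 = 5.83 mm
Layer 410–300 hPa: Δp = 110 hPa = 11000 Pa, q̄ = 0.000464 kg/kg → 0.000464 × 11000 / 9.8 = 0.52 mm
PW = 13.02 + 5.22 + 5.83 + 0.52 = 24.59 ≈ 24.6 mm.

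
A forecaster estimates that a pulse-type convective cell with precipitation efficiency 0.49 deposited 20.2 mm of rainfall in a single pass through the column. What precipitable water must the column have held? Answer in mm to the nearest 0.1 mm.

PW ≈ 41.2 mm

PW = rainfall / ε = 20.2 / 0.49 = 41.2 mm.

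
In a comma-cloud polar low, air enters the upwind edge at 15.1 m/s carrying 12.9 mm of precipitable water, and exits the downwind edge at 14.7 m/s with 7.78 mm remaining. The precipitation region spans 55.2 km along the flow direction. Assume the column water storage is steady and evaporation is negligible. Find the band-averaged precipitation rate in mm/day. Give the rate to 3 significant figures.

R ≈ 126 mm/day

Column moisture flux per unit crosswind length is F = V × PW.
Inflow: F_in = 15.1 × 12.9 = 194.79 mm·m/s
Outflow: F_out = 14.7 × 7.78 = 114.366 mm·m/s
Steady-state rate R = (F_in − F_out)/L = (194.79 − 114.366) / 55200 m = 1.457e-03 mm/s.
R = 1.457e-03 × 3600 × 24 = 126 mm/day.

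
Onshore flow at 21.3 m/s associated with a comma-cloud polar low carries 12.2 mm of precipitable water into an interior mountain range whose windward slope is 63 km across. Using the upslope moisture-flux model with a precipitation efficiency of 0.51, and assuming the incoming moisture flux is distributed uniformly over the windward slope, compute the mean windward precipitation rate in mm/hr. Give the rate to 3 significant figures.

R ≈ 7.57 mm/hr

Incoming column moisture flux per unit ridge length: F = V × PW = 21.3 × 12.2 = 259.86 mm·m/s.
Spread over the 63 km slope with efficiency ε = 0.51: R = ε·F/W = 0.51 × 259.86 / 63000 m = 2.104e-03 mm/s.
R = 2.104e-03 × 3600 = 7.57 mm/hr.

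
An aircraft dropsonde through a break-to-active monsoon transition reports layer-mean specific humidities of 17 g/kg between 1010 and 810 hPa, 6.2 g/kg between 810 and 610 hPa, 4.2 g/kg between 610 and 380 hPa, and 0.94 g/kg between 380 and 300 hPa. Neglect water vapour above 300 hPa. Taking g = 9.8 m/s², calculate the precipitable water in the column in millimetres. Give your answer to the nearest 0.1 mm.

PW ≈ 58.0 mm

Precipitable water is the column-integrated vapour mass per unit area: PW = (1/g) Σ q̄ Δp, with q in kg/kg and Δp in Pa (1 kg/m² of water = 1 mm).
Layer 1010–810 hPa: Δp = 200 hPa = 20000 Pa, q̄ = 0.017 kg/kg → 0.017 × 20000 / 9.8 = 34.69 mm
Layer 810–610 hPa: Δp = 200 hPa = 20000 Pa, q̄ = 0.0062 kg/kg → 0.0062 × 20000 / 9.8 = 12.65 mm
Layer 610–380 hPa: Δp = 230 hPa = 23000 Pa, q̄ = 0.0042 kg/kg → 0.0042 × 23000 / 9.8 = 9.86 mm
Layer 380–300 hPa: Δp = 80 hPa = 8000 Pa, q̄ = 0.00094 kg/kg → 0.00094 × 8000 / 9.8 = 0.77 mm
PW = 34.69 + 12.65 + 9.86 + 0.77 = 57.97 ≈ 58.0 mm.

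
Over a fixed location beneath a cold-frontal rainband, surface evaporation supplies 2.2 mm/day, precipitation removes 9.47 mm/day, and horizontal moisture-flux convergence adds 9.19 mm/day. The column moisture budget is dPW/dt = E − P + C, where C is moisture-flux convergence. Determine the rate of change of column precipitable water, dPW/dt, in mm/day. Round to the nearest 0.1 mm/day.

dPW/dt = E − P + C = 2.2 − 9.47 + (9.19) = 1.9 mm/day.

dPW/dt ≈ 1.9 mm/day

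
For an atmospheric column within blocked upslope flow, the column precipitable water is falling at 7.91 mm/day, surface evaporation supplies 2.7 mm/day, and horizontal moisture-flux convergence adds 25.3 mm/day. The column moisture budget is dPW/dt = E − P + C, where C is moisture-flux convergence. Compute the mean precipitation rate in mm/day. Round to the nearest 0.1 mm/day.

dPW/dt = -7.91 mm/day.
P = E + C − dPW/dt = 2.7 + (25.3) − (-7.91) = 35.9 mm/day.

P ≈ 35.9 mm/day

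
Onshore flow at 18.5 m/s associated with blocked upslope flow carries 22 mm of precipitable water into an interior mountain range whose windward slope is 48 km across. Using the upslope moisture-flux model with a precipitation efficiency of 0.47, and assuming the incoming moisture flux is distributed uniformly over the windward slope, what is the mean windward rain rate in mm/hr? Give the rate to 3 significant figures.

R ≈ 14.3 mm/hr

Incoming column moisture flux per unit ridge length: F = V × PW = 18.5 × 22 = 407 mm·m/s.
Spread over the 48 km slope with efficiency ε = 0.47: R = ε·F/W = 0.47 × 407 / 48000 m = 3.985e-03 mm/s.
R = 3.985e-03 × 3600 = 14.3 mm/hr.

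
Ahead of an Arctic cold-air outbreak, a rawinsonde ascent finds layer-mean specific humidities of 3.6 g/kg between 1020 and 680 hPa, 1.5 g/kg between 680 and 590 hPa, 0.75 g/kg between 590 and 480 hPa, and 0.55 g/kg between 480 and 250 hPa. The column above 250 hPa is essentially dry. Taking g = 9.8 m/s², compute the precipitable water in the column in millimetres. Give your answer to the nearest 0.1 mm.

Precipitable water is the column-integrated vapour mass per unit area: PW = (1/g) Σ q̄ Δp, with q in kg/kg and Δp in Pa (1 kg/m² of water = 1 mm).
Layer 1020–680 hPa: Δp = 340 hPa = 34000 Pa, q̄ = 0.0036 kg/kg → 0.0036 × 34000 / 9.8 = 12.49 mm
Layer 680–590 hPa: Δp = 90 hPa = 9000 Pa, q̄ = 0.0015 kg/kg → 0.0015 × 9000 / 9.8 = 1.38 mm
Layer 590–480 hPa: Δp = 110 hPa = 11000 Pa, q̄ = 0.00075 kg/kg → 0.00075 × 11000 / 9.8 = 0.84 mm
Layer 480–250 hPa: Δp = 230 hPa = 23000 Pa, q̄ = 0.00055 kg/kg → 0.00055 × 23000 / 9.8 = 1.29 mm
PW = 12.49 + 1.38 + 0.84 + 1.29 = 16.00 ≈ 16.0 mm.

PW ≈ 16.0 mm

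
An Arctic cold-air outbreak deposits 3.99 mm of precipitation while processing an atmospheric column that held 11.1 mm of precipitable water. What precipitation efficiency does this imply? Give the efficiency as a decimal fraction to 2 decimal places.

ε = precipitation / PW = 3.99 / 11.1 = 0.36.

ε ≈ 0.36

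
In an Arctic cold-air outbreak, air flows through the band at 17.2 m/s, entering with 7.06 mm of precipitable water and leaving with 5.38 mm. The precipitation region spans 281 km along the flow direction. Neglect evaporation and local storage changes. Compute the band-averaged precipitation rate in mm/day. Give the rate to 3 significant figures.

R ≈ 8.88 mm/day

Column moisture flux per unit crosswind length is F = V × PW.
Inflow: F_in = 17.2 × 7.06 = 121.432 mm·m/s
Outflow: F_out = 17.2 × 5.38 = 92.536 mm·m/s
Steady-state rate R = (F_in − F_out)/L = (121.432 − 92.536) / 281000 m = 1.028e-04 mm/s.
R = 1.028e-04 × 3600 × 24 = 8.88 mm/day.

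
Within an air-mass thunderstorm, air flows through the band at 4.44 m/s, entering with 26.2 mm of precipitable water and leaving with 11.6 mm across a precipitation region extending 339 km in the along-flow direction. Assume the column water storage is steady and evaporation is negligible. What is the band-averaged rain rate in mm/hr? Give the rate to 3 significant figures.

R ≈ 0.688 mm/hr

Column moisture flux per unit crosswind length is F = V × PW.
Inflow: F_in = 4.44 × 26.2 = 116.328 mm·m/s
Outflow: F_out = 4.44 × 11.6 = 51.504 mm·m/s
Steady-state rate R = (F_in − F_out)/L = (116.328 − 51.504) / 339000 m = 1.912e-04 mm/s.
R = 1.912e-04 × 3600 = 0.688 mm/hr.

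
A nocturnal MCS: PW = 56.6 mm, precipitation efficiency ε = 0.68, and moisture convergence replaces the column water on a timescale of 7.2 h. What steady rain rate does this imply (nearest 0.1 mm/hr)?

Each overturning extracts ε × PW = 0.68 × 56.6 = 38.488 mm.
Rate = ε·PW / τ = 38.488 / 7.2 h = 5.3 mm/hr.

R ≈ 5.3 mm/hr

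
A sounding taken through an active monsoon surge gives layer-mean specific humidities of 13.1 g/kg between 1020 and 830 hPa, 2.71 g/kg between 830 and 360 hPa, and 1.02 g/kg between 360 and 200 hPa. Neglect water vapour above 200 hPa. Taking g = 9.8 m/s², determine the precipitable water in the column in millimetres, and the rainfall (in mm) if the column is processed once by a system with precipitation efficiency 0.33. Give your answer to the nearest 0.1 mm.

Precipitable water is the column-integrated vapour mass per unit area: PW = (1/g) Σ q̄ Δp, with q in kg/kg and Δp in Pa (1 kg/m² of water = 1 mm).
Layer 1020–830 hPa: Δp = 190 hPa = 19000 Pa, q̄ = 0.0131 kg/kg → 0.0131 × 19000 / 9.8 = 25.40 mm
Layer 830–360 hPa: Δp = 470 hPa = 47000 Pa, q̄ = 0.00271 kg/kg → 0.00271 × 47000 / 9.8 = 13.00 mm
Layer 360–200 hPa: Δp = 160 hPa = 16000 Pa, q̄ = 0.00102 kg/kg → 0.00102 × 16000 / 9.8 = 1.67 mm
PW = 25.40 + 13.00 + 1.67 = 40.07 ≈ 40.1 mm.
Rainfall = ε × PW = 0.33 × 40.1 = 13.2 mm.

PW ≈ 40.1 mm; rainfall ≈ 13.2 mm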